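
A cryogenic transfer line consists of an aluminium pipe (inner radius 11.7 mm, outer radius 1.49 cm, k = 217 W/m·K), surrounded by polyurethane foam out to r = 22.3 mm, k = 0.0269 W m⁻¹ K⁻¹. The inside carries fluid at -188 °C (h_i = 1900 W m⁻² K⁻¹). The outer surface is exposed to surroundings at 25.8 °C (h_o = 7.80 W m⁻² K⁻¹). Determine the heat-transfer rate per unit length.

Series thermal resistances, inner to outer:
  R'_conv,in = 1/(2πr h) = 1/(2π·0.0117·1900) = 0.007159 m·K/W
  R'_aluminium = ln(0.0149/0.0117)/(2πk) = 0.2418/(2π·217) = 1.773×10^-4 m·K/W
  R'_polyurethane foam = ln(0.0223/0.0149)/(2πk) = 0.4032/(2π·0.0269) = 2.386 m·K/W
  R'_conv,out = 1/(2πr h) = 1/(2π·0.0223·7.80) = 0.9150 m·K/W
ΣR = 0.007159 + 1.773×10^-4 + 2.386 + 0.9150 = 3.308 m·K/W
Q' = ΔT/ΣR = (-188 °C − 25.8 °C)/3.308 = -64.6 W/m
(Negative Q' ⇒ heat flows inward; heat gain = 64.6 W/m.)

Q' = 64.6 W/m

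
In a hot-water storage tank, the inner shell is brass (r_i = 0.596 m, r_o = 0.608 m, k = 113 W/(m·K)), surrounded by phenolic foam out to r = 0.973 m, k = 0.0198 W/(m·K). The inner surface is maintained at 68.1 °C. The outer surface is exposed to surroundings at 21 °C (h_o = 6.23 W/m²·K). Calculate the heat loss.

Q = 18.9 W

Resistance network (inner→outer):
  R_brass = (1/0.596 − 1/0.608)/(4πk) = 0.03312/(4π·113) = 2.332×10^-5 K/W
  R_phenolic foam = (1/0.608 − 1/0.973)/(4πk) = 0.6170/(4π·0.0198) = 2.480 K/W
  R_conv,out = 1/(4πr²h) = 1/(4π·0.973²·6.23) = 0.01349 K/W
ΣR = 2.332×10^-5 + 2.480 + 0.01349 = 2.494 K/W
Q = ΔT/ΣR = (68.1 °C − 21 °C)/2.494 = 18.9 W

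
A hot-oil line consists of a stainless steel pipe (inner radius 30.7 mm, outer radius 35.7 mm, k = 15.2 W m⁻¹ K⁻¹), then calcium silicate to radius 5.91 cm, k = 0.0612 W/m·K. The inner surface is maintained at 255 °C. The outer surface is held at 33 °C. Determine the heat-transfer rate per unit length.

Resistance network (inner→outer):
  R'_stainless steel = ln(0.0357/0.0307)/(2πk) = 0.1509/(2π·15.2) = 0.001580 m·K/W
  R'_calcium silicate = ln(0.0591/0.0357)/(2πk) = 0.5041/(2π·0.0612) = 1.311 m·K/W
ΣR = 0.001580 + 1.311 = 1.313 m·K/W
Q' = ΔT/ΣR = (255 °C − 33 °C)/1.313 = 169 W/m

Q' = 169 W/m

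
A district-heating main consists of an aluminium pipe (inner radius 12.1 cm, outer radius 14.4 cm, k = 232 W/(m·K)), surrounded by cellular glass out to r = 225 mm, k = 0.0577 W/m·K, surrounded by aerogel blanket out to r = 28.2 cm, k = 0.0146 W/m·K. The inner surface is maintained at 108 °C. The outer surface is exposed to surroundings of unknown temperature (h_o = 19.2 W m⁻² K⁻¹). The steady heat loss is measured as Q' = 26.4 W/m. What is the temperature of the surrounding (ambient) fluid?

Series resistances:
  R'_aluminium = ln(0.144/0.121)/(2πk) = 0.1740/(2π·232) = 1.194×10^-4 m·K/W
  R'_cellular glass = ln(0.225/0.144)/(2πk) = 0.4463/(2π·0.0577) = 1.231 m·K/W
  R'_aerogel blanket = ln(0.282/0.225)/(2πk) = 0.2258/(2π·0.0146) = 2.462 m·K/W
  R'_conv,out = 1/(2πr h) = 1/(2π·0.282·19.2) = 0.02939 m·K/W
ΣR = 3.722 m·K/W
ΔT = Q'·ΣR = 26.4 × 3.722 = 98.26 K
Heat flows outward, so T_out = T_in − ΔT = 108 − 98.26 = 9.74 °C

T_out = 9.74 °C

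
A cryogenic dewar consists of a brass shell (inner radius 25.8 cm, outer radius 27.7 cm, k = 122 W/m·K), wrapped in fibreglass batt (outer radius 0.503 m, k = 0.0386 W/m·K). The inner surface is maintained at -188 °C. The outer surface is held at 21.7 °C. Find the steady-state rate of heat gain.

Treat each layer as a resistance in series:
  R_brass = (1/0.258 − 1/0.277)/(4πk) = 0.2659/(4π·122) = 1.734×10^-4 K/W
  R_fibreglass batt = (1/0.277 − 1/0.503)/(4πk) = 1.622/(4π·0.0386) = 3.344 K/W
ΣR = 1.734×10^-4 + 3.344 = 3.344 K/W
Q = ΔT/ΣR = (-188 °C − 21.7 °C)/3.344 = -62.7 W
(Negative Q ⇒ heat flows inward; heat gain = 62.7 W.)

Q = 62.7 W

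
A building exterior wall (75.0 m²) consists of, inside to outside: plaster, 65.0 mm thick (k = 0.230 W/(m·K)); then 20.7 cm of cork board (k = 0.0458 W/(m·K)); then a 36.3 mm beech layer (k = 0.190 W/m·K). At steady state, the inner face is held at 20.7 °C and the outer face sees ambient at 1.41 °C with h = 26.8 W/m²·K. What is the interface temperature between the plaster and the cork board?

T = 19.6 °C

Series thermal resistances, inner to outer:
  R_plaster = L/(kA) = 0.0650/(0.230·75.0) = 0.003768 K/W
  R_cork board = L/(kA) = 0.207/(0.0458·75.0) = 0.06026 K/W
  R_beech = L/(kA) = 0.0363/(0.190·75.0) = 0.002547 K/W
  R_conv,out = 1/(hA) = 1/(26.8·75.0) = 4.975×10^-4 K/W
ΣR = 0.003768 + 0.06026 + 0.002547 + 4.975×10^-4 = 0.06707 K/W
Q = ΔT/ΣR = (20.7 °C − 1.41 °C)/0.06707 = 287.6 W
From the inner boundary to the plaster/cork board interface, ΣR_partial = 0.003768 K/W.
T_interface = T_in − Q·ΣR_partial = 20.7 °C − (287.6)(0.003768) = 19.6 °C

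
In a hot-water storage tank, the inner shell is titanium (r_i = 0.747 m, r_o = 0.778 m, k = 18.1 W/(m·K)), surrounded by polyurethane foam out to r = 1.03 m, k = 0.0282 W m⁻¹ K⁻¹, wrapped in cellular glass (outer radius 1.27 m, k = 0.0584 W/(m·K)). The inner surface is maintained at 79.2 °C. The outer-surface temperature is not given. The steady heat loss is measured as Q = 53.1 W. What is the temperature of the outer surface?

T_out = 18.8 °C

Sum the resistances:
  R_titanium = (1/0.747 − 1/0.778)/(4πk) = 0.05334/(4π·18.1) = 2.345×10^-4 K/W
  R_polyurethane foam = (1/0.778 − 1/1.03)/(4πk) = 0.3145/(4π·0.0282) = 0.8874 K/W
  R_cellular glass = (1/1.03 − 1/1.27)/(4πk) = 0.1835/(4π·0.0584) = 0.2500 K/W
ΣR = 1.138 K/W
ΔT = Q·ΣR = 53.1 × 1.138 = 60.43 K
Heat flows outward, so T_out = T_in − ΔT = 79.2 − 60.43 = 18.8 °C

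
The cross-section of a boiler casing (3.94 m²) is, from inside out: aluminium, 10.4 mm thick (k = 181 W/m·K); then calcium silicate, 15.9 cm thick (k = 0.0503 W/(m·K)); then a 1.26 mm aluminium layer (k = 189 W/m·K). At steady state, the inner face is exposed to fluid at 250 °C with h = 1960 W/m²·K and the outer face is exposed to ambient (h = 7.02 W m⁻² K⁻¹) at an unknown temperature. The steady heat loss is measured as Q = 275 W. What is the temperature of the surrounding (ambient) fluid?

T_out = 19.4 °C

Sum the resistances:
  R_conv,in = 1/(hA) = 1/(1960·3.94) = 1.295×10^-4 K/W
  R_aluminium = L/(kA) = 0.0104/(181·3.94) = 1.458×10^-5 K/W
  R_calcium silicate = L/(kA) = 0.159/(0.0503·3.94) = 0.8023 K/W
  R_aluminium = L/(kA) = 0.00126/(189·3.94) = 1.692×10^-6 K/W
  R_conv,out = 1/(hA) = 1/(7.02·3.94) = 0.03615 K/W
ΣR = 0.8386 K/W
ΔT = Q·ΣR = 275 × 0.8386 = 230.6 K
Heat flows outward, so T_out = T_in − ΔT = 250 − 230.6 = 19.4 °C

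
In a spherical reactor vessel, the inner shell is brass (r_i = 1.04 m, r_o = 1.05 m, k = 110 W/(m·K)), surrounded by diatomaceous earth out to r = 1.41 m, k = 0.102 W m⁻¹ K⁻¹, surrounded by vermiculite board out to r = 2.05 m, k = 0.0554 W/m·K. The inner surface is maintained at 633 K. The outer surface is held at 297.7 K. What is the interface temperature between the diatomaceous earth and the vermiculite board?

Treat each layer as a resistance in series:
  R_brass = (1/1.04 − 1/1.05)/(4πk) = 0.009158/(4π·110) = 6.625×10^-6 K/W
  R_diatomaceous earth = (1/1.05 − 1/1.41)/(4πk) = 0.2432/(4π·0.102) = 0.1897 K/W
  R_vermiculite board = (1/1.41 − 1/2.05)/(4πk) = 0.2214/(4π·0.0554) = 0.3180 K/W
ΣR = 6.625×10^-6 + 0.1897 + 0.3180 = 0.5077 K/W
Q = ΔT/ΣR = (633 K − 297.7 K)/0.5077 = 660.4 W
From the inner boundary to the diatomaceous earth/vermiculite board interface, ΣR_partial = 0.1897 K/W.
T_interface = T_in − Q·ΣR_partial = 633 K − (660.4)(0.1897) = 508 K

T = 508 K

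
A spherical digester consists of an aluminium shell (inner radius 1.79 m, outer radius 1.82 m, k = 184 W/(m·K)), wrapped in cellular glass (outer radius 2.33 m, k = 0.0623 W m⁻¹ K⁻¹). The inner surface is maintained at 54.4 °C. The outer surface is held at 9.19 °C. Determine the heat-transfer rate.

Q = 294 W

Resistance network (inner→outer):
  R_aluminium = (1/1.79 − 1/1.82)/(4πk) = 0.009209/(4π·184) = 3.983×10^-6 K/W
  R_cellular glass = (1/1.82 − 1/2.33)/(4πk) = 0.1203/(4π·0.0623) = 0.1536 K/W
ΣR = 3.983×10^-6 + 0.1536 = 0.1536 K/W
Q = ΔT/ΣR = (54.4 °C − 9.19 °C)/0.1536 = 294 W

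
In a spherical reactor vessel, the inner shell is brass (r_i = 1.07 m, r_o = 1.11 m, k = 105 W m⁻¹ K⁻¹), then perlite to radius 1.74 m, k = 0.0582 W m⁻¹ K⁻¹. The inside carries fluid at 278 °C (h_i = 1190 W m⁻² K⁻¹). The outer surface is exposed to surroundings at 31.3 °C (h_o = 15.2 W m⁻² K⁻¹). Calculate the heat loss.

Q = 551 W

Series thermal resistances, inner to outer:
  R_conv,in = 1/(4πr²h) = 1/(4π·1.07²·1190) = 5.841×10^-5 K/W
  R_brass = (1/1.07 − 1/1.11)/(4πk) = 0.03368/(4π·105) = 2.552×10^-5 K/W
  R_perlite = (1/1.11 − 1/1.74)/(4πk) = 0.3262/(4π·0.0582) = 0.4460 K/W
  R_conv,out = 1/(4πr²h) = 1/(4π·1.74²·15.2) = 0.001729 K/W
ΣR = 5.841×10^-5 + 2.552×10^-5 + 0.4460 + 0.001729 = 0.4478 K/W
Q = ΔT/ΣR = (278 °C − 31.3 °C)/0.4478 = 551 W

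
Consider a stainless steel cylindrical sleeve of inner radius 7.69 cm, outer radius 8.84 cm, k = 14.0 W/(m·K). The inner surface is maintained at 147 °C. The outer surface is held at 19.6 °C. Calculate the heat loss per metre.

Q' = 2πk·ΔT/ln(r₂/r₁) = 2π × 14.0 × 127.4 / ln(0.0884/0.0769) = 80400 W/m

Q' = 80.4 kW/m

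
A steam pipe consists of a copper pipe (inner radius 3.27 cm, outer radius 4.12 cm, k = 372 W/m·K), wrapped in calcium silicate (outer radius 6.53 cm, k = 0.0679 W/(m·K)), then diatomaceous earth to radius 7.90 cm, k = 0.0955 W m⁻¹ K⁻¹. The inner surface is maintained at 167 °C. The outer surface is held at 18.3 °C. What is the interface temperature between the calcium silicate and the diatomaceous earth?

Series thermal resistances, inner to outer:
  R'_copper = ln(0.0412/0.0327)/(2πk) = 0.2311/(2π·372) = 9.886×10^-5 m·K/W
  R'_calcium silicate = ln(0.0653/0.0412)/(2πk) = 0.4606/(2π·0.0679) = 1.080 m·K/W
  R'_diatomaceous earth = ln(0.0790/0.0653)/(2πk) = 0.1905/(2π·0.0955) = 0.3174 m·K/W
ΣR = 9.886×10^-5 + 1.080 + 0.3174 = 1.397 m·K/W
Q' = ΔT/ΣR = (167 °C − 18.3 °C)/1.397 = 106.4 W/m
From the inner boundary to the calcium silicate/diatomaceous earth interface, ΣR_partial = 1.080 m·K/W.
T_interface = T_in − Q'·ΣR_partial = 167 °C − (106.4)(1.080) = 52.1 °C

T = 52.1 °C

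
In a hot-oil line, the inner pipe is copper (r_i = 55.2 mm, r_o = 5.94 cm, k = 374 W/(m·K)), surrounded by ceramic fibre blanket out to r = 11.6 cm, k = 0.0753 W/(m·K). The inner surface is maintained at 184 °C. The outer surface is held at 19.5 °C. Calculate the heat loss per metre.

Q' = 116 W/m

Resistance network (inner→outer):
  R'_copper = ln(0.0594/0.0552)/(2πk) = 0.07333/(2π·374) = 3.121×10^-5 m·K/W
  R'_ceramic fibre blanket = ln(0.116/0.0594)/(2πk) = 0.6693/(2π·0.0753) = 1.415 m·K/W
ΣR = 3.121×10^-5 + 1.415 = 1.415 m·K/W
Q' = ΔT/ΣR = (184 °C − 19.5 °C)/1.415 = 116 W/m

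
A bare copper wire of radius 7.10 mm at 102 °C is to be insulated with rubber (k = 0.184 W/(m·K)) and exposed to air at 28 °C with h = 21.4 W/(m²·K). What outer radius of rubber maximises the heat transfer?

r_cr = 0.860 cm

For a cylinder, r_cr = k_ins/h = 0.184/21.4 = 0.00860 m = 0.860 cm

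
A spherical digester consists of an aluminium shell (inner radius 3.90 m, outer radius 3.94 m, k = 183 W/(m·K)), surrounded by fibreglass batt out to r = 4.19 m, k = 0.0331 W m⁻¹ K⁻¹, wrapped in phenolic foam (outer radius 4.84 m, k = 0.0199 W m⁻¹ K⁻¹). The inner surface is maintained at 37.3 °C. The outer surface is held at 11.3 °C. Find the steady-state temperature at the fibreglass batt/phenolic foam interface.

T = 31.5 °C

Resistance network (inner→outer):
  R_aluminium = (1/3.90 − 1/3.94)/(4πk) = 0.002603/(4π·183) = 1.132×10^-6 K/W
  R_fibreglass batt = (1/3.94 − 1/4.19)/(4πk) = 0.01514/(4π·0.0331) = 0.03641 K/W
  R_phenolic foam = (1/4.19 − 1/4.84)/(4πk) = 0.03205/(4π·0.0199) = 0.1282 K/W
ΣR = 1.132×10^-6 + 0.03641 + 0.1282 = 0.1646 K/W
Q = ΔT/ΣR = (37.3 °C − 11.3 °C)/0.1646 = 158.0 W
From the inner boundary to the fibreglass batt/phenolic foam interface, ΣR_partial = 0.03641 K/W.
T_interface = T_in − Q·ΣR_partial = 37.3 °C − (158.0)(0.03641) = 31.5 °C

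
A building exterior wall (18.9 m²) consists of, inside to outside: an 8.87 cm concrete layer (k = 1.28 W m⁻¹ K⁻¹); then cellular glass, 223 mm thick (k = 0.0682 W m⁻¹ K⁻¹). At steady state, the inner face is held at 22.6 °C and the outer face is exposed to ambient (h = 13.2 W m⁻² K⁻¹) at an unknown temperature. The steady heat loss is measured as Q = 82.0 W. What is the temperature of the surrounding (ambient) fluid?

T_out = 7.78 °C

Sum the resistances:
  R_concrete = L/(kA) = 0.0887/(1.28·18.9) = 0.003667 K/W
  R_cellular glass = L/(kA) = 0.223/(0.0682·18.9) = 0.1730 K/W
  R_conv,out = 1/(hA) = 1/(13.2·18.9) = 0.004008 K/W
ΣR = 0.1807 K/W
ΔT = Q·ΣR = 82.0 × 0.1807 = 14.82 K
Heat flows outward, so T_out = T_in − ΔT = 22.6 − 14.82 = 7.78 °C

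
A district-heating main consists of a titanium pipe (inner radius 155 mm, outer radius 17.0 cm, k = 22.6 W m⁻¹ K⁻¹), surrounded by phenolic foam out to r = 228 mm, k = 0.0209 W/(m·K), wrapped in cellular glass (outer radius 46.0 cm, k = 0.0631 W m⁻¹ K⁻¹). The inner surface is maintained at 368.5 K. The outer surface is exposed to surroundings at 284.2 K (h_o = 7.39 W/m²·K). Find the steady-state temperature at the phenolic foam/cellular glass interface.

T = 322.0 K

Resistance network (inner→outer):
  R'_titanium = ln(0.170/0.155)/(2πk) = 0.09237/(2π·22.6) = 6.505×10^-4 m·K/W
  R'_phenolic foam = ln(0.228/0.170)/(2πk) = 0.2935/(2π·0.0209) = 2.235 m·K/W
  R'_cellular glass = ln(0.460/0.228)/(2πk) = 0.7019/(2π·0.0631) = 1.770 m·K/W
  R'_conv,out = 1/(2πr h) = 1/(2π·0.460·7.39) = 0.04682 m·K/W
ΣR = 6.505×10^-4 + 2.235 + 1.770 + 0.04682 = 4.052 m·K/W
Q' = ΔT/ΣR = (368.5 K − 284.2 K)/4.052 = 20.80 W/m
From the inner boundary to the phenolic foam/cellular glass interface, ΣR_partial = 2.236 m·K/W.
T_interface = T_in − Q'·ΣR_partial = 368.5 K − (20.80)(2.236) = 322.0 K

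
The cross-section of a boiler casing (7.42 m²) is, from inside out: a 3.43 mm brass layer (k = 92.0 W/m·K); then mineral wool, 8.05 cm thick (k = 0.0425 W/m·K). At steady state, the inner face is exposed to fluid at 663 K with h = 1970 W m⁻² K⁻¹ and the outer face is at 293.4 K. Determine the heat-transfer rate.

Q = 1450 W

Series thermal resistances, inner to outer:
  R_conv,in = 1/(hA) = 1/(1970·7.42) = 6.841×10^-5 K/W
  R_brass = L/(kA) = 0.00343/(92.0·7.42) = 5.025×10^-6 K/W
  R_mineral wool = L/(kA) = 0.0805/(0.0425·7.42) = 0.2553 K/W
ΣR = 6.841×10^-5 + 5.025×10^-6 + 0.2553 = 0.2554 K/W
Q = ΔT/ΣR = (663 K − 293.4 K)/0.2554 = 1450 W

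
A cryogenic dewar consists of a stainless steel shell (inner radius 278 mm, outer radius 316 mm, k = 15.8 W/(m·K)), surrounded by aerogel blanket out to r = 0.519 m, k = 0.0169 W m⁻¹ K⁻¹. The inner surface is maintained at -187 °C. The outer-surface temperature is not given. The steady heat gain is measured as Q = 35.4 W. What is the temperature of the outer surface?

Sum the resistances:
  R_stainless steel = (1/0.278 − 1/0.316)/(4πk) = 0.4326/(4π·15.8) = 0.002179 K/W
  R_aerogel blanket = (1/0.316 − 1/0.519)/(4πk) = 1.238/(4π·0.0169) = 5.828 K/W
ΣR = 5.831 K/W
ΔT = Q·ΣR = 35.4 × 5.831 = 206.4 K
Heat flows inward, so T_out = T_in + ΔT = -187 + 206.4 = 19.4 °C

T_out = 19.4 °C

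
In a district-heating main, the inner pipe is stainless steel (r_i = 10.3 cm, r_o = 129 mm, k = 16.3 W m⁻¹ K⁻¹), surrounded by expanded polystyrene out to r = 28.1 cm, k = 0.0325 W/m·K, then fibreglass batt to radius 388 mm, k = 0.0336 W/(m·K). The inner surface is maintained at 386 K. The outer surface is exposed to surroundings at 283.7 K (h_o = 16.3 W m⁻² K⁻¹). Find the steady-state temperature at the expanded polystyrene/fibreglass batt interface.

Treat each layer as a resistance in series:
  R'_stainless steel = ln(0.129/0.103)/(2πk) = 0.2251/(2π·16.3) = 0.002198 m·K/W
  R'_expanded polystyrene = ln(0.281/0.129)/(2πk) = 0.7785/(2π·0.0325) = 3.813 m·K/W
  R'_fibreglass batt = ln(0.388/0.281)/(2πk) = 0.3227/(2π·0.0336) = 1.528 m·K/W
  R'_conv,out = 1/(2πr h) = 1/(2π·0.388·16.3) = 0.02517 m·K/W
ΣR = 0.002198 + 3.813 + 1.528 + 0.02517 = 5.368 m·K/W
Q' = ΔT/ΣR = (386 K − 283.7 K)/5.368 = 19.06 W/m
From the inner boundary to the expanded polystyrene/fibreglass batt interface, ΣR_partial = 3.815 m·K/W.
T_interface = T_in − Q'·ΣR_partial = 386 K − (19.06)(3.815) = 313.3 K

T = 313.3 K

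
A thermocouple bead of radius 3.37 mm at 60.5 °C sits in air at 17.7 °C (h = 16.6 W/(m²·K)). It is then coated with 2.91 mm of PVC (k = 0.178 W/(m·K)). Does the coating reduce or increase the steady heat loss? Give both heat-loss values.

Critical radius for a sphere: r_cr = 2k/h = 0.0214 m = 2.14 cm.
Outer radius after coating: r₂ = 0.00337 + 0.00291 = 0.00628 m.
Since r₁ < r_cr and r₂ ≤ r_cr, the coating moves toward the maximum at r_cr — heat loss rises.
Bare: R = 1/(4πr₁²h) = 422.1 K/W; Q = 42.8/422.1 = 0.101 W.
Coated: R = R_cond + R_conv = 183.0 K/W; Q = 42.8/183.0 = 0.234 W.

increases: 0.101 → 0.234 W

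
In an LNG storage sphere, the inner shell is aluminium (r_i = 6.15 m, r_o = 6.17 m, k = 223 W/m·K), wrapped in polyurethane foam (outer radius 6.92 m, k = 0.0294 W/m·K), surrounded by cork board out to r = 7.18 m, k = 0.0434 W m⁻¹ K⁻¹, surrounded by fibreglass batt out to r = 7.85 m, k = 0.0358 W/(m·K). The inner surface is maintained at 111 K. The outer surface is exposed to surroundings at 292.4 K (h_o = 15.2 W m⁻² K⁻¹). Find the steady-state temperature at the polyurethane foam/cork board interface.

Series thermal resistances, inner to outer:
  R_aluminium = (1/6.15 − 1/6.17)/(4πk) = 5.271×10^-4/(4π·223) = 1.881×10^-7 K/W
  R_polyurethane foam = (1/6.17 − 1/6.92)/(4πk) = 0.01757/(4π·0.0294) = 0.04755 K/W
  R_cork board = (1/6.92 − 1/7.18)/(4πk) = 0.005233/(4π·0.0434) = 0.009595 K/W
  R_fibreglass batt = (1/7.18 − 1/7.85)/(4πk) = 0.01189/(4π·0.0358) = 0.02642 K/W
  R_conv,out = 1/(4πr²h) = 1/(4π·7.85²·15.2) = 8.496×10^-5 K/W
ΣR = 1.881×10^-7 + 0.04755 + 0.009595 + 0.02642 + 8.496×10^-5 = 0.08365 K/W
Q = ΔT/ΣR = (111 K − 292.4 K)/0.08365 = -2169 W
From the inner boundary to the polyurethane foam/cork board interface, ΣR_partial = 0.04755 K/W.
T_interface = T_in − Q·ΣR_partial = 111 K − (-2169)(0.04755) = 214.1 K

T = 214.1 K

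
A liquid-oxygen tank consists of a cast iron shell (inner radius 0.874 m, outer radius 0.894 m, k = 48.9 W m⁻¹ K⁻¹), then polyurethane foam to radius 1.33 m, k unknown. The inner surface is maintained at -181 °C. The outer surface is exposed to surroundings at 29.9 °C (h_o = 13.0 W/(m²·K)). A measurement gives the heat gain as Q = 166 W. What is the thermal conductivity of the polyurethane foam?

k = 0.0230 W/m·K

ΣR = ΔT/Q = |-181 − 29.9|/166 = 1.270 K/W
Known resistances:
  R_cast iron = (1/0.874 − 1/0.894)/(4πk) = 0.02560/(4π·48.9) = 4.165×10^-5 K/W
  R_conv,out = 1/(4πr²h) = 1/(4π·1.33²·13.0) = 0.003461 K/W
R_polyurethane foam = ΣR − ΣR_known = 1.270 − 0.003503 = 1.266 K/W
(1/r₁−1/r₂)/(4πk) = 1.266 ⇒ k = 0.3667/(4π·1.266) = 0.0230 W/m·K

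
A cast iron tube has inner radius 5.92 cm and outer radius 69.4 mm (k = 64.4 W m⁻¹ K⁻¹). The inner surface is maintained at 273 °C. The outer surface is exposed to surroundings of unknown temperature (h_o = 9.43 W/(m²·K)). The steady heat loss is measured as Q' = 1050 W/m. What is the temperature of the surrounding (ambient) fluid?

Sum the resistances:
  R'_cast iron = ln(0.0694/0.0592)/(2πk) = 0.1590/(2π·64.4) = 3.929×10^-4 m·K/W
  R'_conv,out = 1/(2πr h) = 1/(2π·0.0694·9.43) = 0.2432 m·K/W
ΣR = 0.2436 m·K/W
ΔT = Q'·ΣR = 1050 × 0.2436 = 255.8 K
Heat flows outward, so T_out = T_in − ΔT = 273 − 255.8 = 17.2 °C

T_out = 17.2 °C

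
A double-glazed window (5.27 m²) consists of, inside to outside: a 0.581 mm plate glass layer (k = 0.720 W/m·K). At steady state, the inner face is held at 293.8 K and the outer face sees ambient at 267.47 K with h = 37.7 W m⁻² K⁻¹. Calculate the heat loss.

Q = 5.08 kW

Resistance network (inner→outer):
  R_plate glass = L/(kA) = 5.81×10^-4/(0.720·5.27) = 1.531×10^-4 K/W
  R_conv,out = 1/(hA) = 1/(37.7·5.27) = 0.005033 K/W
ΣR = 1.531×10^-4 + 0.005033 = 0.005186 K/W
Q = ΔT/ΣR = (293.8 K − 267.47 K)/0.005186 = 5080 W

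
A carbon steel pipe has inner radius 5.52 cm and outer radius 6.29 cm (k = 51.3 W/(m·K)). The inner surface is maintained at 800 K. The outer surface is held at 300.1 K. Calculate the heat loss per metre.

Q' = 1230 kW/m

Q' = 2πk·ΔT/ln(r₂/r₁) = 2π × 51.3 × 499.9 / ln(0.0629/0.0552) = 1.23×10^6 W/m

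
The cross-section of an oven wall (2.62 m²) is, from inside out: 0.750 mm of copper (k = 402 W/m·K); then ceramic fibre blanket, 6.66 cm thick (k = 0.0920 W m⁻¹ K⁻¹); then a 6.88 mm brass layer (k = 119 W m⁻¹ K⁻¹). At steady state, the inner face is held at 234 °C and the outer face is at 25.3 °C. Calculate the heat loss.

Q = 755 W

Series thermal resistances, inner to outer:
  R_copper = L/(kA) = 7.50×10^-4/(402·2.62) = 7.121×10^-7 K/W
  R_ceramic fibre blanket = L/(kA) = 0.0666/(0.0920·2.62) = 0.2763 K/W
  R_brass = L/(kA) = 0.00688/(119·2.62) = 2.207×10^-5 K/W
ΣR = 7.121×10^-7 + 0.2763 + 2.207×10^-5 = 0.2763 K/W
Q = ΔT/ΣR = (234 °C − 25.3 °C)/0.2763 = 755 W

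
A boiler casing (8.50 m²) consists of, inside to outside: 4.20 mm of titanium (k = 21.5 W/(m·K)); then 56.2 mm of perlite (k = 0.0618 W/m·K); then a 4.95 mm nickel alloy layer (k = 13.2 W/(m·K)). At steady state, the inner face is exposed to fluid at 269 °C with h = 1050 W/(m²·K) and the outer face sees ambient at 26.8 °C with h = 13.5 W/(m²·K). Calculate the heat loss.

Q = 2.09 kW

Resistance network (inner→outer):
  R_conv,in = 1/(hA) = 1/(1050·8.50) = 1.120×10^-4 K/W
  R_titanium = L/(kA) = 0.00420/(21.5·8.50) = 2.298×10^-5 K/W
  R_perlite = L/(kA) = 0.0562/(0.0618·8.50) = 0.1070 K/W
  R_nickel alloy = L/(kA) = 0.00495/(13.2·8.50) = 4.412×10^-5 K/W
  R_conv,out = 1/(hA) = 1/(13.5·8.50) = 0.008715 K/W
ΣR = 1.120×10^-4 + 2.298×10^-5 + 0.1070 + 4.412×10^-5 + 0.008715 = 0.1159 K/W
Q = ΔT/ΣR = (269 °C − 26.8 °C)/0.1159 = 2090 W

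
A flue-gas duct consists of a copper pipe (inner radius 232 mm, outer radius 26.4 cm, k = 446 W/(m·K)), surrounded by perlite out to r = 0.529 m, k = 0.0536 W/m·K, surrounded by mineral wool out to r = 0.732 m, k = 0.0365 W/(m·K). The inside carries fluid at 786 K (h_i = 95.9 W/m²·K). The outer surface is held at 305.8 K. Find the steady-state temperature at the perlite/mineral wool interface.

T = 501 K

Series thermal resistances, inner to outer:
  R'_conv,in = 1/(2πr h) = 1/(2π·0.232·95.9) = 0.007153 m·K/W
  R'_copper = ln(0.264/0.232)/(2πk) = 0.1292/(2π·446) = 4.611×10^-5 m·K/W
  R'_perlite = ln(0.529/0.264)/(2πk) = 0.6950/(2π·0.0536) = 2.064 m·K/W
  R'_mineral wool = ln(0.732/0.529)/(2πk) = 0.3248/(2π·0.0365) = 1.416 m·K/W
ΣR = 0.007153 + 4.611×10^-5 + 2.064 + 1.416 = 3.487 m·K/W
Q' = ΔT/ΣR = (786 K − 305.8 K)/3.487 = 137.7 W/m
From the inner boundary to the perlite/mineral wool interface, ΣR_partial = 2.071 m·K/W.
T_interface = T_in − Q'·ΣR_partial = 786 K − (137.7)(2.071) = 501 K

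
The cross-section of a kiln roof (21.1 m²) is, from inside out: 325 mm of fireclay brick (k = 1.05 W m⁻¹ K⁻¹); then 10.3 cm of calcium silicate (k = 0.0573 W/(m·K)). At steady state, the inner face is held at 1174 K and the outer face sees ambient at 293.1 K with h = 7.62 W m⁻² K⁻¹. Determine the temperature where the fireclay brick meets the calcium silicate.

Series thermal resistances, inner to outer:
  R_fireclay brick = L/(kA) = 0.325/(1.05·21.1) = 0.01467 K/W
  R_calcium silicate = L/(kA) = 0.103/(0.0573·21.1) = 0.08519 K/W
  R_conv,out = 1/(hA) = 1/(7.62·21.1) = 0.006220 K/W
ΣR = 0.01467 + 0.08519 + 0.006220 = 0.1061 K/W
Q = ΔT/ΣR = (1174 K − 293.1 K)/0.1061 = 8303 W
From the inner boundary to the fireclay brick/calcium silicate interface, ΣR_partial = 0.01467 K/W.
T_interface = T_in − Q·ΣR_partial = 1174 K − (8303)(0.01467) = 1052 K

T = 1052 K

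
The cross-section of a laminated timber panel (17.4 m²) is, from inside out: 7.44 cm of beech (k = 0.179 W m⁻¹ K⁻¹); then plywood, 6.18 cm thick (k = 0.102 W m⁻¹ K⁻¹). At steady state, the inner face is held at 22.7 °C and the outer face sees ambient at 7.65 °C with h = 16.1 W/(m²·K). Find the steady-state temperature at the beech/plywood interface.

T = 16.9 °C

Series thermal resistances, inner to outer:
  R_beech = L/(kA) = 0.0744/(0.179·17.4) = 0.02389 K/W
  R_plywood = L/(kA) = 0.0618/(0.102·17.4) = 0.03482 K/W
  R_conv,out = 1/(hA) = 1/(16.1·17.4) = 0.003570 K/W
ΣR = 0.02389 + 0.03482 + 0.003570 = 0.06228 K/W
Q = ΔT/ΣR = (22.7 °C − 7.65 °C)/0.06228 = 241.7 W
From the inner boundary to the beech/plywood interface, ΣR_partial = 0.02389 K/W.
T_interface = T_in − Q·ΣR_partial = 22.7 °C − (241.7)(0.02389) = 16.9 °C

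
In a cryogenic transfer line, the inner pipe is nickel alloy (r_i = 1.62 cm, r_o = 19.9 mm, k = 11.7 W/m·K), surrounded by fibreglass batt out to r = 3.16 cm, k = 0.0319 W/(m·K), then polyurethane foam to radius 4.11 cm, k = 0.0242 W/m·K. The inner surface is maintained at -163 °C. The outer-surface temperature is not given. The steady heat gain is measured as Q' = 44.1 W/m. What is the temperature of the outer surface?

T_out = 15.1 °C

Series resistances:
  R'_nickel alloy = ln(0.0199/0.0162)/(2πk) = 0.2057/(2π·11.7) = 0.002798 m·K/W
  R'_fibreglass batt = ln(0.0316/0.0199)/(2πk) = 0.4624/(2π·0.0319) = 2.307 m·K/W
  R'_polyurethane foam = ln(0.0411/0.0316)/(2πk) = 0.2629/(2π·0.0242) = 1.729 m·K/W
ΣR = 4.039 m·K/W
ΔT = Q'·ΣR = 44.1 × 4.039 = 178.1 K
Heat flows inward, so T_out = T_in + ΔT = -163 + 178.1 = 15.1 °C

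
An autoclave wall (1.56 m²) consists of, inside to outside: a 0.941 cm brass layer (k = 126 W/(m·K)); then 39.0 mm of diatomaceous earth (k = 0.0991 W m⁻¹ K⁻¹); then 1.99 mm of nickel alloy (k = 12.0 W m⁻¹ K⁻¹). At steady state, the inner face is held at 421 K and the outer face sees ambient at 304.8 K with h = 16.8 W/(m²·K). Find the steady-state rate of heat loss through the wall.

Q = 400 W

Series thermal resistances, inner to outer:
  R_brass = L/(kA) = 0.00941/(126·1.56) = 4.787×10^-5 K/W
  R_diatomaceous earth = L/(kA) = 0.0390/(0.0991·1.56) = 0.2523 K/W
  R_nickel alloy = L/(kA) = 0.00199/(12.0·1.56) = 1.063×10^-4 K/W
  R_conv,out = 1/(hA) = 1/(16.8·1.56) = 0.03816 K/W
ΣR = 4.787×10^-5 + 0.2523 + 1.063×10^-4 + 0.03816 = 0.2906 K/W
Q = ΔT/ΣR = (421 K − 304.8 K)/0.2906 = 400 W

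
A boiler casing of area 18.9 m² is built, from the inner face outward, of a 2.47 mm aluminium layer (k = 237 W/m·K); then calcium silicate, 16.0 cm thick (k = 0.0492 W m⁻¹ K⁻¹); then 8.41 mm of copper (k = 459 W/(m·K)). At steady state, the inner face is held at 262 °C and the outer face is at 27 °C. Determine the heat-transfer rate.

Series thermal resistances, inner to outer:
  R_aluminium = L/(kA) = 0.00247/(237·18.9) = 5.514×10^-7 K/W
  R_calcium silicate = L/(kA) = 0.160/(0.0492·18.9) = 0.1721 K/W
  R_copper = L/(kA) = 0.00841/(459·18.9) = 9.694×10^-7 K/W
ΣR = 5.514×10^-7 + 0.1721 + 9.694×10^-7 = 0.1721 K/W
Q = ΔT/ΣR = (262 °C − 27 °C)/0.1721 = 1370 W

Q = 1370 W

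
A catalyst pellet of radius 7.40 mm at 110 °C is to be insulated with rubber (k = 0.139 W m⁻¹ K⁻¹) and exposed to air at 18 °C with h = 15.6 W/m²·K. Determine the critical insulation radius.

r_cr = 1.78 cm

For a sphere, r_cr = 2k_ins/h = 2·0.139/15.6 = 0.0178 m = 1.78 cm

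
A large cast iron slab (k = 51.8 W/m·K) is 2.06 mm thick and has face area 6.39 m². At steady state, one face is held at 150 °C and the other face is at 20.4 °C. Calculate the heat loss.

Q = 20800 kW

Q = kA·ΔT/L = 51.8 × 6.39 × |150 °C − 20.4 °C| / 0.00206 = 2.08×10^7 W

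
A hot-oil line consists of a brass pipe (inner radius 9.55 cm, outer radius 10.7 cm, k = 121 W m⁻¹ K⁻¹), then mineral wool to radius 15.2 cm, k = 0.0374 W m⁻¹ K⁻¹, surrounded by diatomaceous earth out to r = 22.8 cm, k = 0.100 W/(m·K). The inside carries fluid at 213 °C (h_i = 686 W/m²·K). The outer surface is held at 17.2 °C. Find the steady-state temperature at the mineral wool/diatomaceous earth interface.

T = 76.2 °C

Resistance network (inner→outer):
  R'_conv,in = 1/(2πr h) = 1/(2π·0.0955·686) = 0.002429 m·K/W
  R'_brass = ln(0.107/0.0955)/(2πk) = 0.1137/(2π·121) = 1.496×10^-4 m·K/W
  R'_mineral wool = ln(0.152/0.107)/(2πk) = 0.3511/(2π·0.0374) = 1.494 m·K/W
  R'_diatomaceous earth = ln(0.228/0.152)/(2πk) = 0.4055/(2π·0.100) = 0.6453 m·K/W
ΣR = 0.002429 + 1.496×10^-4 + 1.494 + 0.6453 = 2.142 m·K/W
Q' = ΔT/ΣR = (213 °C − 17.2 °C)/2.142 = 91.41 W/m
From the inner boundary to the mineral wool/diatomaceous earth interface, ΣR_partial = 1.497 m·K/W.
T_interface = T_in − Q'·ΣR_partial = 213 °C − (91.41)(1.497) = 76.2 °C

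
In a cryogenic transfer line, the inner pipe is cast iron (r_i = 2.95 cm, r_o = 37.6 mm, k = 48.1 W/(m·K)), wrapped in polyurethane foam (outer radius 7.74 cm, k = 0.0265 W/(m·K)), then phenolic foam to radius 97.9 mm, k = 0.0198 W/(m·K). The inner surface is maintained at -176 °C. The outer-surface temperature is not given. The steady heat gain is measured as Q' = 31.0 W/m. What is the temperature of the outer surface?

Sum the resistances:
  R'_cast iron = ln(0.0376/0.0295)/(2πk) = 0.2426/(2π·48.1) = 8.028×10^-4 m·K/W
  R'_polyurethane foam = ln(0.0774/0.0376)/(2πk) = 0.7220/(2π·0.0265) = 4.336 m·K/W
  R'_phenolic foam = ln(0.0979/0.0774)/(2πk) = 0.2350/(2π·0.0198) = 1.889 m·K/W
ΣR = 6.226 m·K/W
ΔT = Q'·ΣR = 31.0 × 6.226 = 193.0 K
Heat flows inward, so T_out = T_in + ΔT = -176 + 193.0 = 17.0 °C

T_out = 17.0 °C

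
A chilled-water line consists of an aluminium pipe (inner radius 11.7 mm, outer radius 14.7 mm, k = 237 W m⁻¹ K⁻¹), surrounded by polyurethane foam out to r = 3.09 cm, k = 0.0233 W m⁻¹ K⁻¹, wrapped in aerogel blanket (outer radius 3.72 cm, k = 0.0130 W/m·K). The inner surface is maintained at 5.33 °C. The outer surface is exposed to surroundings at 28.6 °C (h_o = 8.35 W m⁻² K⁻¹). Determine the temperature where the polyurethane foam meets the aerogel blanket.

Resistance network (inner→outer):
  R'_aluminium = ln(0.0147/0.0117)/(2πk) = 0.2283/(2π·237) = 1.533×10^-4 m·K/W
  R'_polyurethane foam = ln(0.0309/0.0147)/(2πk) = 0.7429/(2π·0.0233) = 5.075 m·K/W
  R'_aerogel blanket = ln(0.0372/0.0309)/(2πk) = 0.1856/(2π·0.0130) = 2.272 m·K/W
  R'_conv,out = 1/(2πr h) = 1/(2π·0.0372·8.35) = 0.5124 m·K/W
ΣR = 1.533×10^-4 + 5.075 + 2.272 + 0.5124 = 7.860 m·K/W
Q' = ΔT/ΣR = (5.33 °C − 28.6 °C)/7.860 = -2.961 W/m
From the inner boundary to the polyurethane foam/aerogel blanket interface, ΣR_partial = 5.075 m·K/W.
T_interface = T_in − Q'·ΣR_partial = 5.33 °C − (-2.961)(5.075) = 20.4 °C

T = 20.4 °C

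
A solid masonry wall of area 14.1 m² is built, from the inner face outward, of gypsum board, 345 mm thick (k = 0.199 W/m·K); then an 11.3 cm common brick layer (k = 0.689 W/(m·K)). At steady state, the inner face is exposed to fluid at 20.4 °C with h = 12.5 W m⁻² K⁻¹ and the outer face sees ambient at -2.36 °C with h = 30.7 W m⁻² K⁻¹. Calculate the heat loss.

Resistance network (inner→outer):
  R_conv,in = 1/(hA) = 1/(12.5·14.1) = 0.005674 K/W
  R_gypsum board = L/(kA) = 0.345/(0.199·14.1) = 0.1230 K/W
  R_common brick = L/(kA) = 0.113/(0.689·14.1) = 0.01163 K/W
  R_conv,out = 1/(hA) = 1/(30.7·14.1) = 0.002310 K/W
ΣR = 0.005674 + 0.1230 + 0.01163 + 0.002310 = 0.1426 K/W
Q = ΔT/ΣR = (20.4 °C − -2.36 °C)/0.1426 = 160 W

Q = 160 W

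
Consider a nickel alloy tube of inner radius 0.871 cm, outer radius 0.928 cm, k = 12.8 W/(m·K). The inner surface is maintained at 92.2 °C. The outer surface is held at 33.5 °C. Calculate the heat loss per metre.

Q' = 2πk·ΔT/ln(r₂/r₁) = 2π × 12.8 × 58.7 / ln(0.00928/0.00871) = 74500 W/m

Q' = 74.5 kW/m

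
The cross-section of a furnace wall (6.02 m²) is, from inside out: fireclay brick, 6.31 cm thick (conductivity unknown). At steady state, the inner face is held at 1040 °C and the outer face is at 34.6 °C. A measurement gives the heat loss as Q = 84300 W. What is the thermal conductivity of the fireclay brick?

k = 0.879 W/m·K

ΣR = ΔT/Q = |1040 − 34.6|/84300 = 0.01193 K/W
L/(kA) = 0.01193 ⇒ k = 0.0631/(0.01193·6.02) = 0.879 W/m·K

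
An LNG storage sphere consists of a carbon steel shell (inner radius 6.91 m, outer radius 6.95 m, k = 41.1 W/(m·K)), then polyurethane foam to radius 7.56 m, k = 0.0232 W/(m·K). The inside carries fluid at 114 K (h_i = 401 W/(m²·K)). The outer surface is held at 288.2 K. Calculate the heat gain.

Q = 4.37 kW

Resistance network (inner→outer):
  R_conv,in = 1/(4πr²h) = 1/(4π·6.91²·401) = 4.156×10^-6 K/W
  R_carbon steel = (1/6.91 − 1/6.95)/(4πk) = 8.329×10^-4/(4π·41.1) = 1.613×10^-6 K/W
  R_polyurethane foam = (1/6.95 − 1/7.56)/(4πk) = 0.01161/(4π·0.0232) = 0.03982 K/W
ΣR = 4.156×10^-6 + 1.613×10^-6 + 0.03982 = 0.03983 K/W
Q = ΔT/ΣR = (114 K − 288.2 K)/0.03983 = -4370 W
(Negative Q ⇒ heat flows inward; heat gain = 4370 W.)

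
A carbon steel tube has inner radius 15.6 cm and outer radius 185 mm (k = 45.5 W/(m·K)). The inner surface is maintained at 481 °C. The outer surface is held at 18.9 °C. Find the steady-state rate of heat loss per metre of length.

Q' = 2πk·ΔT/ln(r₂/r₁) = 2π × 45.5 × 462.1 / ln(0.185/0.156) = 7.75×10^5 W/m

Q' = 775 kW/m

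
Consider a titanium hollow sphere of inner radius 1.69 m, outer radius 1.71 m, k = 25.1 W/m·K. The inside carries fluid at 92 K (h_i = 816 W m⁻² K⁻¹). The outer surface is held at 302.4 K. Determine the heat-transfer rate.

Series thermal resistances, inner to outer:
  R_conv,in = 1/(4πr²h) = 1/(4π·1.69²·816) = 3.414×10^-5 K/W
  R_titanium = (1/1.69 − 1/1.71)/(4πk) = 0.006921/(4π·25.1) = 2.194×10^-5 K/W
ΣR = 3.414×10^-5 + 2.194×10^-5 = 5.608×10^-5 K/W
Q = ΔT/ΣR = (92 K − 302.4 K)/5.608×10^-5 = -3.75×10^6 W
(Negative Q ⇒ heat flows inward; heat gain = 3.75×10^6 W.)

Q = 3750 kW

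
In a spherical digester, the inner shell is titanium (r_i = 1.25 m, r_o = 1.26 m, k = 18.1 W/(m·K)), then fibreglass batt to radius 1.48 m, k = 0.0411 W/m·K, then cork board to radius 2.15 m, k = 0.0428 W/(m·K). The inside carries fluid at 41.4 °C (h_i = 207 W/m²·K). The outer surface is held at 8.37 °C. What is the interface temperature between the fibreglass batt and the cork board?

Treat each layer as a resistance in series:
  R_conv,in = 1/(4πr²h) = 1/(4π·1.25²·207) = 2.460×10^-4 K/W
  R_titanium = (1/1.25 − 1/1.26)/(4πk) = 0.006349/(4π·18.1) = 2.791×10^-5 K/W
  R_fibreglass batt = (1/1.26 − 1/1.48)/(4πk) = 0.1180/(4π·0.0411) = 0.2284 K/W
  R_cork board = (1/1.48 − 1/2.15)/(4πk) = 0.2106/(4π·0.0428) = 0.3915 K/W
ΣR = 2.460×10^-4 + 2.791×10^-5 + 0.2284 + 0.3915 = 0.6202 K/W
Q = ΔT/ΣR = (41.4 °C − 8.37 °C)/0.6202 = 53.26 W
From the inner boundary to the fibreglass batt/cork board interface, ΣR_partial = 0.2287 K/W.
T_interface = T_in − Q·ΣR_partial = 41.4 °C − (53.26)(0.2287) = 29.2 °C

T = 29.2 °C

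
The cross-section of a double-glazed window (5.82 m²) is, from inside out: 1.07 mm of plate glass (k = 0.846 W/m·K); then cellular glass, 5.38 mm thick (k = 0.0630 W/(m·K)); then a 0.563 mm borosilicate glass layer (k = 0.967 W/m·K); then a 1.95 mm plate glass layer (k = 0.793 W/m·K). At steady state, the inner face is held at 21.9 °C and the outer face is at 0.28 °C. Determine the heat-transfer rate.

Treat each layer as a resistance in series:
  R_plate glass = L/(kA) = 0.00107/(0.846·5.82) = 2.173×10^-4 K/W
  R_cellular glass = L/(kA) = 0.00538/(0.0630·5.82) = 0.01467 K/W
  R_borosilicate glass = L/(kA) = 5.63×10^-4/(0.967·5.82) = 1.000×10^-4 K/W
  R_plate glass = L/(kA) = 0.00195/(0.793·5.82) = 4.225×10^-4 K/W
ΣR = 2.173×10^-4 + 0.01467 + 1.000×10^-4 + 4.225×10^-4 = 0.01541 K/W
Q = ΔT/ΣR = (21.9 °C − 0.28 °C)/0.01541 = 1400 W

Q = 1400 W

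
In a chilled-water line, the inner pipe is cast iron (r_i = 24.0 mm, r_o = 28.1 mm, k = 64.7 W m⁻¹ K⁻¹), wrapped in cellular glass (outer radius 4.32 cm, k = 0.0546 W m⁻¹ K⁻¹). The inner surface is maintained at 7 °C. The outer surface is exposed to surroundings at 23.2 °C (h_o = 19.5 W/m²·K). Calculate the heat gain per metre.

Q' = 11.2 W/m

Resistance network (inner→outer):
  R'_cast iron = ln(0.0281/0.0240)/(2πk) = 0.1577/(2π·64.7) = 3.880×10^-4 m·K/W
  R'_cellular glass = ln(0.0432/0.0281)/(2πk) = 0.4301/(2π·0.0546) = 1.254 m·K/W
  R'_conv,out = 1/(2πr h) = 1/(2π·0.0432·19.5) = 0.1889 m·K/W
ΣR = 3.880×10^-4 + 1.254 + 0.1889 = 1.443 m·K/W
Q' = ΔT/ΣR = (7 °C − 23.2 °C)/1.443 = -11.2 W/m
(Negative Q' ⇒ heat flows inward; heat gain = 11.2 W/m.)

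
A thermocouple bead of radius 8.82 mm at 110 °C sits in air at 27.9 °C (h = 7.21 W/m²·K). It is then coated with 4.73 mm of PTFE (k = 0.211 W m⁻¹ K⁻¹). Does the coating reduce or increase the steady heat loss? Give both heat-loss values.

Critical radius for a sphere: r_cr = 2k/h = 0.0585 m = 5.85 cm.
Outer radius after coating: r₂ = 0.00882 + 0.00473 = 0.01355 m.
Since r₁ < r_cr and r₂ ≤ r_cr, the coating moves toward the maximum at r_cr — heat loss rises.
Bare: R = 1/(4πr₁²h) = 141.9 K/W; Q = 82.1/141.9 = 0.579 W.
Coated: R = R_cond + R_conv = 75.04 K/W; Q = 82.1/75.04 = 1.09 W.

increases: 0.579 → 1.09 W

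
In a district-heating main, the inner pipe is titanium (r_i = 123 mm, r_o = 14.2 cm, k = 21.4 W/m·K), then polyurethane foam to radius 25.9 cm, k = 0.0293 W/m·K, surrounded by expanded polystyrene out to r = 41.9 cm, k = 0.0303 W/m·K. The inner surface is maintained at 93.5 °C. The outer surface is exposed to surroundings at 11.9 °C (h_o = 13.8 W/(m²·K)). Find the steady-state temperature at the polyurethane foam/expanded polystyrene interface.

T = 47.7 °C

Series thermal resistances, inner to outer:
  R'_titanium = ln(0.142/0.123)/(2πk) = 0.1436/(2π·21.4) = 0.001068 m·K/W
  R'_polyurethane foam = ln(0.259/0.142)/(2πk) = 0.6010/(2π·0.0293) = 3.265 m·K/W
  R'_expanded polystyrene = ln(0.419/0.259)/(2πk) = 0.4810/(2π·0.0303) = 2.527 m·K/W
  R'_conv,out = 1/(2πr h) = 1/(2π·0.419·13.8) = 0.02752 m·K/W
ΣR = 0.001068 + 3.265 + 2.527 + 0.02752 = 5.821 m·K/W
Q' = ΔT/ΣR = (93.5 °C − 11.9 °C)/5.821 = 14.02 W/m
From the inner boundary to the polyurethane foam/expanded polystyrene interface, ΣR_partial = 3.266 m·K/W.
T_interface = T_in − Q'·ΣR_partial = 93.5 °C − (14.02)(3.266) = 47.7 °C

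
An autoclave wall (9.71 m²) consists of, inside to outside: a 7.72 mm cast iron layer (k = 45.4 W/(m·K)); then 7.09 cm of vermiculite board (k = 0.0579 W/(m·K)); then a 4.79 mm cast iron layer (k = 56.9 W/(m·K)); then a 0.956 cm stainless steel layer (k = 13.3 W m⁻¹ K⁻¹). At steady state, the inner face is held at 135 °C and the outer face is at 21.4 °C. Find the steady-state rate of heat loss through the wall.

Q = 900 W

Series thermal resistances, inner to outer:
  R_cast iron = L/(kA) = 0.00772/(45.4·9.71) = 1.751×10^-5 K/W
  R_vermiculite board = L/(kA) = 0.0709/(0.0579·9.71) = 0.1261 K/W
  R_cast iron = L/(kA) = 0.00479/(56.9·9.71) = 8.670×10^-6 K/W
  R_stainless steel = L/(kA) = 0.00956/(13.3·9.71) = 7.403×10^-5 K/W
ΣR = 1.751×10^-5 + 0.1261 + 8.670×10^-6 + 7.403×10^-5 = 0.1262 K/W
Q = ΔT/ΣR = (135 °C − 21.4 °C)/0.1262 = 900 W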